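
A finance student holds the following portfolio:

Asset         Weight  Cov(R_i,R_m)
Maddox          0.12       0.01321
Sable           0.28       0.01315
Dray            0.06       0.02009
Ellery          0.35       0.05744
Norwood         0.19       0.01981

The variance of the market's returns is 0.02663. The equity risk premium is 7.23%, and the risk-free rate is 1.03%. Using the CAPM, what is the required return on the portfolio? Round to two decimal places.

9.27%

β_Maddox = 0.01321 / 0.02663 = 0.4961
β_Sable = 0.01315 / 0.02663 = 0.4938
β_Dray = 0.02009 / 0.02663 = 0.7544
β_Ellery = 0.05744 / 0.02663 = 2.1570
β_Norwood = 0.01981 / 0.02663 = 0.7439
β_P = Σ w_i β_i = 0.12×0.4961 + 0.28×0.4938 + 0.06×0.7544 + 0.35×2.1570 + 0.19×0.7439 = 1.1394
E(R_P) = R_f + β_P × MRP = 1.03% + 1.1394 × 7.23% = 9.27%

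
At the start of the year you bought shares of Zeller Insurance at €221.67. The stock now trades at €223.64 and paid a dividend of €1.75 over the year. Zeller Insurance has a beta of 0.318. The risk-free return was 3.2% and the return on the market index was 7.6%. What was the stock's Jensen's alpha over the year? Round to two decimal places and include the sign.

Realised HPR = (P1 + D1 − P0) / P0 = (223.64 + 1.75 − 221.67) / 221.67 = 3.72 / 221.67 = 1.6782%
MRP = 7.6% − 3.2% = 4.40%
CAPM required = R_f + β·MRP = 3.2% + 0.318 × 4.4% = 4.5992%
α = realised − required = 1.6782% − 4.5992% = -2.92%

-2.92%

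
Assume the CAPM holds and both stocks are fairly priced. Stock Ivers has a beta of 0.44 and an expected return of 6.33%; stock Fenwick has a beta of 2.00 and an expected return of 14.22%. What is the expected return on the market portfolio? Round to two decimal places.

Both satisfy E(R) = R_f + β·MRP, so the slope of the SML is
MRP = (14.22% − 6.33%) / (2.00 − 0.44) = 7.89% / 1.56 = 5.0577%
R_f = E(R_Ivers) − β_Ivers·MRP = 6.33% − 0.44 × 5.0577% = 4.1046%
E(R_m) = R_f + MRP = 4.1046% + 5.0577% = 9.16%

9.16%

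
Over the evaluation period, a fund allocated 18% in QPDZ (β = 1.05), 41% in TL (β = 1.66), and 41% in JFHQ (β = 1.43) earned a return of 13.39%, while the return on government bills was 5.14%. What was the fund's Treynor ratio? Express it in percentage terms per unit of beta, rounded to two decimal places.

5.67%

β_P = 0.18×1.05 + 0.41×1.66 + 0.41×1.43 = 1.4559
Treynor = (R_P − R_f) / β_P = (13.39% − 5.14%) / 1.4559 = 8.25% / 1.4559 = 5.67%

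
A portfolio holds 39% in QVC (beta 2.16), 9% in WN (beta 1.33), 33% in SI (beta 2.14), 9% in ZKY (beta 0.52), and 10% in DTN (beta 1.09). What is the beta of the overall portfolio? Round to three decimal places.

1.824

β_P = Σ w_i β_i = 0.39×2.16 + 0.09×1.33 + 0.33×2.14 + 0.09×0.52 + 0.10×1.09 = 1.8241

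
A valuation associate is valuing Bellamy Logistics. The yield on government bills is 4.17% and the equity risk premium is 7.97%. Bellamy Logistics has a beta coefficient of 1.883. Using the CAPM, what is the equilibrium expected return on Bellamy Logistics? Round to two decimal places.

E(R) = R_f + β × MRP = 4.17% + 1.883 × 7.97% = 19.18%

19.18%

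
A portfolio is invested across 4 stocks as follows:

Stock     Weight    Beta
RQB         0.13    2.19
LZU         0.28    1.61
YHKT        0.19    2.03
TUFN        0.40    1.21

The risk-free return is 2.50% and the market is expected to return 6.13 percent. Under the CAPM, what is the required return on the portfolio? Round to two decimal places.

8.33%

β_P = Σ w_i β_i = 0.13×2.19 + 0.28×1.61 + 0.19×2.03 + 0.40×1.21 = 1.6052
MRP = 6.13% − 2.50% = 3.63%
E(R_P) = R_f + β_P × MRP = 2.50% + 1.6052 × 3.63% = 8.33%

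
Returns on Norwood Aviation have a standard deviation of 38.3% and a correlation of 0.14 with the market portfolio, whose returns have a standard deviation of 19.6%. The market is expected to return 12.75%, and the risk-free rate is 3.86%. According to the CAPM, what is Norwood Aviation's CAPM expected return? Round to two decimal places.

β = ρ × σ_i / σ_m = 0.14 × 38.3% / 19.6% = 0.2736
MRP = 12.75% − 3.86% = 8.89%
E(R) = 3.86% + 0.2736 × 8.89% = 6.29%

6.29%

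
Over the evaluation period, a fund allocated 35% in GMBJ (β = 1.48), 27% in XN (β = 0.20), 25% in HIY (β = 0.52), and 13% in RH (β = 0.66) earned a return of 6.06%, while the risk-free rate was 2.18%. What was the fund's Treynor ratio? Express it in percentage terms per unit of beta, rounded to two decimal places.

4.93%

β_P = 0.35×1.48 + 0.27×0.20 + 0.25×0.52 + 0.13×0.66 = 0.7878
Treynor = (R_P − R_f) / β_P = (6.06% − 2.18%) / 0.7878 = 3.88% / 0.7878 = 4.93%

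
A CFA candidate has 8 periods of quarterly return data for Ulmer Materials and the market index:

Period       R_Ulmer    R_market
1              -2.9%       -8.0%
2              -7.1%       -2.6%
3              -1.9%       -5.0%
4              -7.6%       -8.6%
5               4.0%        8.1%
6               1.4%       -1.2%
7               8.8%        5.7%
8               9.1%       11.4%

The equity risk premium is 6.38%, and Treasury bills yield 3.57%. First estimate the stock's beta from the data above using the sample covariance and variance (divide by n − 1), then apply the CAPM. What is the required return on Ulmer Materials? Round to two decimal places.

Mean R_i = (-2.9 − 7.1 − 1.9 − 7.6 + 4.0 + 1.4 + 8.8 + 9.1) / 8 = 0.4750%
Mean R_m = (-8.0 − 2.6 − 5.0 − 8.6 + 8.1 − 1.2 + 5.7 + 11.4) / 8 = -0.0250%
Σ(R_i − R̄_i)(R_m − R̄_m) = 301.2350  ⇒  Cov = 301.2350 / 7 = 43.0336
Σ(R_m − R̄_m)² = 399.2150  ⇒  Var(R_m) = 399.2150 / 7 = 57.0307
β = Cov / Var(R_m) = 43.0336 / 57.0307 = 0.7546
E(R) = R_f + β × MRP = 3.57% + 0.7546 × 6.38% = 8.38%

8.38%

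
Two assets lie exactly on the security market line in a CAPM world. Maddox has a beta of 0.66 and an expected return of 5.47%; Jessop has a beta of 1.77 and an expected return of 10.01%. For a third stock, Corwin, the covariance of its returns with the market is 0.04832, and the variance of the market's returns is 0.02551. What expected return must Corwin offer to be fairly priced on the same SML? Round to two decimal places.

10.52%

MRP = (10.01% − 5.47%) / (1.77 − 0.66) = 4.0901%
R_f = 5.47% − 0.66 × 4.0901% = 2.7705%
β_Corwin = Cov / Var(R_m) = 0.04832 / 0.02551 = 1.8942
E(R_Corwin) = R_f + β × MRP = 2.7705% + 1.8942 × 4.0901% = 10.52%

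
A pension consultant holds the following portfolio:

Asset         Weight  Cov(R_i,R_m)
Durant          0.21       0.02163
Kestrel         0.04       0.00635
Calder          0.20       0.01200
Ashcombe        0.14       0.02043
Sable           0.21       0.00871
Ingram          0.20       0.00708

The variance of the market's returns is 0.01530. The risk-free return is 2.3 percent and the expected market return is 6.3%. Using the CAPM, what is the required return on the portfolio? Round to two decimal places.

β_Durant = 0.02163 / 0.01530 = 1.4137
β_Kestrel = 0.00635 / 0.01530 = 0.4150
β_Calder = 0.01200 / 0.01530 = 0.7843
β_Ashcombe = 0.02043 / 0.01530 = 1.3353
β_Sable = 0.00871 / 0.01530 = 0.5693
β_Ingram = 0.00708 / 0.01530 = 0.4627
β_P = Σ w_i β_i = 0.21×1.4137 + 0.04×0.4150 + 0.20×0.7843 + 0.14×1.3353 + 0.21×0.5693 + 0.20×0.4627 = 0.8694
MRP = 6.3% − 2.3% = 4.00%
E(R_P) = R_f + β_P × MRP = 2.3% + 0.8694 × 4.0% = 5.78%

5.78%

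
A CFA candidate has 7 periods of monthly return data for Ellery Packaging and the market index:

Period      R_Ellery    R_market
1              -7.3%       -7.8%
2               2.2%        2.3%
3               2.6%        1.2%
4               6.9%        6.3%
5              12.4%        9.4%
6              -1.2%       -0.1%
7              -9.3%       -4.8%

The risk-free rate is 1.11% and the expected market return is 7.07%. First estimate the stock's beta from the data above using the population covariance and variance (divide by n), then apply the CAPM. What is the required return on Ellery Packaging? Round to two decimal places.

Mean R_i = (-7.3 + 2.2 + 2.6 + 6.9 + 12.4 − 1.2 − 9.3) / 7 = 0.9000%
Mean R_m = (-7.8 + 2.3 + 1.2 + 6.3 + 9.4 − 0.1 − 4.8) / 7 = 0.9286%
Σ(R_i − R̄_i)(R_m − R̄_m) = 264.0600  ⇒  Cov = 264.0600 / 7 = 37.7229
Σ(R_m − R̄_m)² = 212.6343  ⇒  Var(R_m) = 212.6343 / 7 = 30.3763
β = Cov / Var(R_m) = 37.7229 / 30.3763 = 1.2419
MRP = 7.07% − 1.11% = 5.96%
E(R) = R_f + β × MRP = 1.11% + 1.2419 × 5.96% = 8.51%

8.51%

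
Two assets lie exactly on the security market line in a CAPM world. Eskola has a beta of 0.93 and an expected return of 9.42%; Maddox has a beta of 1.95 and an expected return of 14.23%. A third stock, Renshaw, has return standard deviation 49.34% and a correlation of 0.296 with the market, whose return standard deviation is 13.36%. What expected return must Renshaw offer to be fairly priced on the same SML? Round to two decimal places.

MRP = (14.23% − 9.42%) / (1.95 − 0.93) = 4.7157%
R_f = 9.42% − 0.93 × 4.7157% = 5.0344%
β_Renshaw = ρ·σ_i/σ_m = 0.296 × 49.34 / 13.36 = 1.0932
E(R_Renshaw) = R_f + β × MRP = 5.0344% + 1.0932 × 4.7157% = 10.19%

10.19%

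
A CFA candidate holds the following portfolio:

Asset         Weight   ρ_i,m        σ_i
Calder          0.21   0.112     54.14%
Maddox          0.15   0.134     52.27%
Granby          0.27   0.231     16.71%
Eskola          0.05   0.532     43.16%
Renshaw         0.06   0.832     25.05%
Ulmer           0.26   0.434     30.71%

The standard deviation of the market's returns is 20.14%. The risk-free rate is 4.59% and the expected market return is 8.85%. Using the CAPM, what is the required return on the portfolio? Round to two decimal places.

β_Calder = 0.112 × 54.14% / 20.14% = 0.3011
β_Maddox = 0.134 × 52.27% / 20.14% = 0.3478
β_Granby = 0.231 × 16.71% / 20.14% = 0.1917
β_Eskola = 0.532 × 43.16% / 20.14% = 1.1401
β_Renshaw = 0.832 × 25.05% / 20.14% = 1.0348
β_Ulmer = 0.434 × 30.71% / 20.14% = 0.6618
β_P = Σ w_i β_i = 0.21×0.3011 + 0.15×0.3478 + 0.27×0.1917 + 0.05×1.1401 + 0.06×1.0348 + 0.26×0.6618 = 0.4583
MRP = 8.85% − 4.59% = 4.26%
E(R_P) = R_f + β_P × MRP = 4.59% + 0.4583 × 4.26% = 6.54%

6.54%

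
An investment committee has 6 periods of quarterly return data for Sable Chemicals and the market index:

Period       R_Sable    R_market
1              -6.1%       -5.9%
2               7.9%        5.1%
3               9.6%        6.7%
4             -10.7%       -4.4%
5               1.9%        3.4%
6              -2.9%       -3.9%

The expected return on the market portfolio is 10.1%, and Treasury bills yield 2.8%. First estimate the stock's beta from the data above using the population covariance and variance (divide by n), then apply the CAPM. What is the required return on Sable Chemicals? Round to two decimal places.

12.69%

Mean R_i = (-6.1 + 7.9 + 9.6 − 10.7 + 1.9 − 2.9) / 6 = -0.0500%
Mean R_m = (-5.9 + 5.1 + 6.7 − 4.4 + 3.4 − 3.9) / 6 = 0.1667%
Σ(R_i − R̄_i)(R_m − R̄_m) = 205.5000  ⇒  Cov = 205.5000 / 6 = 34.2500
Σ(R_m − R̄_m)² = 151.6733  ⇒  Var(R_m) = 151.6733 / 6 = 25.2789
β = Cov / Var(R_m) = 34.2500 / 25.2789 = 1.3549
MRP = 10.1% − 2.8% = 7.30%
E(R) = R_f + β × MRP = 2.8% + 1.3549 × 7.3% = 12.69%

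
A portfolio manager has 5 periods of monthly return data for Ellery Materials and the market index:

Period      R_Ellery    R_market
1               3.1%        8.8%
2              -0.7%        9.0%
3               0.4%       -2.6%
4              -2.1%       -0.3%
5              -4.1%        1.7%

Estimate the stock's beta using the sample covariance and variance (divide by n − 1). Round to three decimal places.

0.220

Mean R_i = (3.1 − 0.7 + 0.4 − 2.1 − 4.1) / 5 = -0.6800%
Mean R_m = (8.8 + 9.0 − 2.6 − 0.3 + 1.7) / 5 = 3.3200%
Σ(R_i − R̄_i)(R_m − R̄_m) = 24.8880  ⇒  Cov = 24.8880 / 4 = 6.2220
Σ(R_m − R̄_m)² = 113.0680  ⇒  Var(R_m) = 113.0680 / 4 = 28.2670
β = Cov / Var(R_m) = 6.2220 / 28.2670 = 0.2201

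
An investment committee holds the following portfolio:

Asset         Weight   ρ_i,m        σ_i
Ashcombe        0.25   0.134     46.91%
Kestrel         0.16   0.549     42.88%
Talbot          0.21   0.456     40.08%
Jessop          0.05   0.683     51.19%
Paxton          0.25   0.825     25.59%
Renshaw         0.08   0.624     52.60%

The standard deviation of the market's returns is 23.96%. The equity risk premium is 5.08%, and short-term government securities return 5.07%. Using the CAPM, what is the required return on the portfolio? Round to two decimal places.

β_Ashcombe = 0.134 × 46.91% / 23.96% = 0.2624
β_Kestrel = 0.549 × 42.88% / 23.96% = 0.9825
β_Talbot = 0.456 × 40.08% / 23.96% = 0.7628
β_Jessop = 0.683 × 51.19% / 23.96% = 1.4592
β_Paxton = 0.825 × 25.59% / 23.96% = 0.8811
β_Renshaw = 0.624 × 52.60% / 23.96% = 1.3699
β_P = Σ w_i β_i = 0.25×0.2624 + 0.16×0.9825 + 0.21×0.7628 + 0.05×1.4592 + 0.25×0.8811 + 0.08×1.3699 = 0.7858
E(R_P) = R_f + β_P × MRP = 5.07% + 0.7858 × 5.08% = 9.06%

9.06%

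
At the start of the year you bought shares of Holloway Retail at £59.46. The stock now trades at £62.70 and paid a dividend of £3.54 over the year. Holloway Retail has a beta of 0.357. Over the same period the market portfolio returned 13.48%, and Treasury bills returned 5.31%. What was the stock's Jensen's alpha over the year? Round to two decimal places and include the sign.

Realised HPR = (P1 + D1 − P0) / P0 = (62.70 + 3.54 − 59.46) / 59.46 = 6.78 / 59.46 = 11.4026%
MRP = 13.48% − 5.31% = 8.17%
CAPM required = R_f + β·MRP = 5.31% + 0.357 × 8.17% = 8.22669%
α = realised − required = 11.4026% − 8.22669% = +3.18%

+3.18%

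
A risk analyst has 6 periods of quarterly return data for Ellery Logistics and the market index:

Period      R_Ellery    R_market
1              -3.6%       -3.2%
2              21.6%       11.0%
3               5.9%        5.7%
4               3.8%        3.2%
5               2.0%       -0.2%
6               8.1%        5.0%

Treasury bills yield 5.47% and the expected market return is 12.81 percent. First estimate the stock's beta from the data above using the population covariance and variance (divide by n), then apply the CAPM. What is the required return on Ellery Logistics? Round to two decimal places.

17.48%

Mean R_i = (-3.6 + 21.6 + 5.9 + 3.8 + 2.0 + 8.1) / 6 = 6.3000%
Mean R_m = (-3.2 + 11.0 + 5.7 + 3.2 − 0.2 + 5.0) / 6 = 3.5833%
Σ(R_i − R̄_i)(R_m − R̄_m) = 199.5600  ⇒  Cov = 199.5600 / 6 = 33.2600
Σ(R_m − R̄_m)² = 121.9683  ⇒  Var(R_m) = 121.9683 / 6 = 20.3281
β = Cov / Var(R_m) = 33.2600 / 20.3281 = 1.6362
MRP = 12.81% − 5.47% = 7.34%
E(R) = R_f + β × MRP = 5.47% + 1.6362 × 7.34% = 17.48%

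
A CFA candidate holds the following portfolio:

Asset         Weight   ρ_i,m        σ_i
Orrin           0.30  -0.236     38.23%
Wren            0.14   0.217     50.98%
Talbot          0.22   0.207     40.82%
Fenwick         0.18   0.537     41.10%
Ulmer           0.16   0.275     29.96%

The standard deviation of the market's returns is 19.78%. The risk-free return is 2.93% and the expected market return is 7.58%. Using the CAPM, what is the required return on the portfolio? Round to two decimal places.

β_Orrin = -0.236 × 38.23% / 19.78% = -0.4561
β_Wren = 0.217 × 50.98% / 19.78% = 0.5593
β_Talbot = 0.207 × 40.82% / 19.78% = 0.4272
β_Fenwick = 0.537 × 41.10% / 19.78% = 1.1158
β_Ulmer = 0.275 × 29.96% / 19.78% = 0.4165
β_P = Σ w_i β_i = 0.30×-0.4561 + 0.14×0.5593 + 0.22×0.4272 + 0.18×1.1158 + 0.16×0.4165 = 0.3029
MRP = 7.58% − 2.93% = 4.65%
E(R_P) = R_f + β_P × MRP = 2.93% + 0.3029 × 4.65% = 4.34%

4.34%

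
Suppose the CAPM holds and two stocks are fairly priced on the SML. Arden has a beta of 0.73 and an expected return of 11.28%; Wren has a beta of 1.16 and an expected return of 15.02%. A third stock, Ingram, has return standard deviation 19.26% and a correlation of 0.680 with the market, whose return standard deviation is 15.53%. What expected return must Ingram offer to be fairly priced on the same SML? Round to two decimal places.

MRP = (15.02% − 11.28%) / (1.16 − 0.73) = 8.6977%
R_f = 11.28% − 0.73 × 8.6977% = 4.9307%
β_Ingram = ρ·σ_i/σ_m = 0.680 × 19.26 / 15.53 = 0.8433
E(R_Ingram) = R_f + β × MRP = 4.9307% + 0.8433 × 8.6977% = 12.27%

12.27%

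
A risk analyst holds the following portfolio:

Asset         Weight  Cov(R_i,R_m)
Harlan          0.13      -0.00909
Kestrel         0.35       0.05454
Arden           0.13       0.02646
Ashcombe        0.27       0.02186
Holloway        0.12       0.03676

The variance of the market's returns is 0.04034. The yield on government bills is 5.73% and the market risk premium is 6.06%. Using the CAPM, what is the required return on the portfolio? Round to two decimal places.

β_Harlan = -0.00909 / 0.04034 = -0.2253
β_Kestrel = 0.05454 / 0.04034 = 1.3520
β_Arden = 0.02646 / 0.04034 = 0.6559
β_Ashcombe = 0.02186 / 0.04034 = 0.5419
β_Holloway = 0.03676 / 0.04034 = 0.9113
β_P = Σ w_i β_i = 0.13×-0.2253 + 0.35×1.3520 + 0.13×0.6559 + 0.27×0.5419 + 0.12×0.9113 = 0.7848
E(R_P) = R_f + β_P × MRP = 5.73% + 0.7848 × 6.06% = 10.49%

10.49%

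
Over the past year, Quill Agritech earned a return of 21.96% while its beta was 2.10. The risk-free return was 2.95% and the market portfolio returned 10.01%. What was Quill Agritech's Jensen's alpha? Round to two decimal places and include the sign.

+4.18%

Market excess return = 10.01% − 2.95% = 7.06%
CAPM benchmark = R_f + β(R_m − R_f) = 2.95% + 2.10 × 7.06% = 17.7760%
α = actual − benchmark = 21.96% − 17.7760% = +4.18%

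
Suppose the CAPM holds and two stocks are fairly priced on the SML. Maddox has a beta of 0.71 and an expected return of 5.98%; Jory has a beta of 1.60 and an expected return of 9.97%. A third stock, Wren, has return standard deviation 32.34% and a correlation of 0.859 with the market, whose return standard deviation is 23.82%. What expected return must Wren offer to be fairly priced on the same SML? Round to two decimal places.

8.03%

MRP = (9.97% − 5.98%) / (1.60 − 0.71) = 4.4831%
R_f = 5.98% − 0.71 × 4.4831% = 2.7970%
β_Wren = ρ·σ_i/σ_m = 0.859 × 32.34 / 23.82 = 1.1662
E(R_Wren) = R_f + β × MRP = 2.7970% + 1.1662 × 4.4831% = 8.03%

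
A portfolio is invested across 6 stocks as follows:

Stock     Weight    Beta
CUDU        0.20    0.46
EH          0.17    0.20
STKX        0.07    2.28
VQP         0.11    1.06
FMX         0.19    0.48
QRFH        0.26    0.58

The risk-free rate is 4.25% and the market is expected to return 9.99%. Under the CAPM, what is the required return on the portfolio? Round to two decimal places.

7.95%

β_P = Σ w_i β_i = 0.20×0.46 + 0.17×0.20 + 0.07×2.28 + 0.11×1.06 + 0.19×0.48 + 0.26×0.58 = 0.6442
MRP = 9.99% − 4.25% = 5.74%
E(R_P) = R_f + β_P × MRP = 4.25% + 0.6442 × 5.74% = 7.95%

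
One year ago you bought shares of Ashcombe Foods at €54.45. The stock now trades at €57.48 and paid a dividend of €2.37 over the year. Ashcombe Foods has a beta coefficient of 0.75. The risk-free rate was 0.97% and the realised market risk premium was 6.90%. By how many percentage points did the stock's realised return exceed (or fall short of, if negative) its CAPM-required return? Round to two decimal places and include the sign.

Realised HPR = (P1 + D1 − P0) / P0 = (57.48 + 2.37 − 54.45) / 54.45 = 5.40 / 54.45 = 9.9174%
CAPM required = R_f + β·MRP = 0.97% + 0.75 × 6.90% = 6.1450%
α = realised − required = 9.9174% − 6.1450% = +3.77%

+3.77%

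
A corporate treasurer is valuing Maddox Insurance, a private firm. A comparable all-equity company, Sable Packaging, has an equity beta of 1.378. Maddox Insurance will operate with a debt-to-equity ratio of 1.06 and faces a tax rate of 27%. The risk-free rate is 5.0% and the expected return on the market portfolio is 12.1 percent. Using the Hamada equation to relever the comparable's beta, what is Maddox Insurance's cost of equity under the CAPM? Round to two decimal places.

22.35%

β_L = β_U × [1 + (1 − t)(D/E)] = 1.378 × [1 + (1 − 0.27) × 1.06]
    = 1.378 × [1 + 0.73 × 1.06] = 1.378 × 1.7738 = 2.4443
MRP = 12.1% − 5.0% = 7.10%
E(R) = R_f + β_L × MRP = 5.0% + 2.4443 × 7.1% = 22.35%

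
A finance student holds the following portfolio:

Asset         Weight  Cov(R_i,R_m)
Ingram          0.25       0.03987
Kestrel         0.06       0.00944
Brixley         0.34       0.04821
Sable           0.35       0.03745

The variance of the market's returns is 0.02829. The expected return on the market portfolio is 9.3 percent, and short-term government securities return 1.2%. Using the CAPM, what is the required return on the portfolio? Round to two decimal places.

β_Ingram = 0.03987 / 0.02829 = 1.4093
β_Kestrel = 0.00944 / 0.02829 = 0.3337
β_Brixley = 0.04821 / 0.02829 = 1.7041
β_Sable = 0.03745 / 0.02829 = 1.3238
β_P = Σ w_i β_i = 0.25×1.4093 + 0.06×0.3337 + 0.34×1.7041 + 0.35×1.3238 = 1.4151
MRP = 9.3% − 1.2% = 8.10%
E(R_P) = R_f + β_P × MRP = 1.2% + 1.4151 × 8.1% = 12.66%

12.66%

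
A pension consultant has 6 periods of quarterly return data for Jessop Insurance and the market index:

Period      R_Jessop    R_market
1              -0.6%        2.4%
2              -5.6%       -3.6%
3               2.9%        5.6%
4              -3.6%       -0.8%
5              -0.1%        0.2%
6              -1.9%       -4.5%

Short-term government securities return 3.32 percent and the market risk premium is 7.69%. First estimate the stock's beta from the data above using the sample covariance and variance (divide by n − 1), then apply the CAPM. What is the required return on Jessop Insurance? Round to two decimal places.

Mean R_i = (-0.6 − 5.6 + 2.9 − 3.6 − 0.1 − 1.9) / 6 = -1.4833%
Mean R_m = (2.4 − 3.6 + 5.6 − 0.8 + 0.2 − 4.5) / 6 = -0.1167%
Σ(R_i − R̄_i)(R_m − R̄_m) = 45.3317  ⇒  Cov = 45.3317 / 5 = 9.0663
Σ(R_m − R̄_m)² = 70.9283  ⇒  Var(R_m) = 70.9283 / 5 = 14.1857
β = Cov / Var(R_m) = 9.0663 / 14.1857 = 0.6391
E(R) = R_f + β × MRP = 3.32% + 0.6391 × 7.69% = 8.23%

8.23%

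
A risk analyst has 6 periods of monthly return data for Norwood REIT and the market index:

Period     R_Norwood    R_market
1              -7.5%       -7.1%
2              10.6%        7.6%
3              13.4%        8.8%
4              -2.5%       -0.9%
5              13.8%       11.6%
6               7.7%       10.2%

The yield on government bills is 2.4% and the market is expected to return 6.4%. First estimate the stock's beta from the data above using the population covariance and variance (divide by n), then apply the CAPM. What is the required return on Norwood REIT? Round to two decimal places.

7.00%

Mean R_i = (-7.5 + 10.6 + 13.4 − 2.5 + 13.8 + 7.7) / 6 = 5.9167%
Mean R_m = (-7.1 + 7.6 + 8.8 − 0.9 + 11.6 + 10.2) / 6 = 5.0333%
Σ(R_i − R̄_i)(R_m − R̄_m) = 313.9167  ⇒  Cov = 313.9167 / 6 = 52.3195
Σ(R_m − R̄_m)² = 273.0133  ⇒  Var(R_m) = 273.0133 / 6 = 45.5022
β = Cov / Var(R_m) = 52.3195 / 45.5022 = 1.1498
MRP = 6.4% − 2.4% = 4.00%
E(R) = R_f + β × MRP = 2.4% + 1.1498 × 4.0% = 7.00%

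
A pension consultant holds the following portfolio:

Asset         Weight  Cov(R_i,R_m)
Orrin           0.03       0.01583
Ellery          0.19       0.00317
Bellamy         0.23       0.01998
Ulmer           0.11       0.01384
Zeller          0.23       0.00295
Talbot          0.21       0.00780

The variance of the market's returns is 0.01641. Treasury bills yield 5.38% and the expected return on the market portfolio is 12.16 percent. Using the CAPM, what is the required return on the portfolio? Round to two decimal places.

β_Orrin = 0.01583 / 0.01641 = 0.9647
β_Ellery = 0.00317 / 0.01641 = 0.1932
β_Bellamy = 0.01998 / 0.01641 = 1.2176
β_Ulmer = 0.01384 / 0.01641 = 0.8434
β_Zeller = 0.00295 / 0.01641 = 0.1798
β_Talbot = 0.00780 / 0.01641 = 0.4753
β_P = Σ w_i β_i = 0.03×0.9647 + 0.19×0.1932 + 0.23×1.2176 + 0.11×0.8434 + 0.23×0.1798 + 0.21×0.4753 = 0.5796
MRP = 12.16% − 5.38% = 6.78%
E(R_P) = R_f + β_P × MRP = 5.38% + 0.5796 × 6.78% = 9.31%

9.31%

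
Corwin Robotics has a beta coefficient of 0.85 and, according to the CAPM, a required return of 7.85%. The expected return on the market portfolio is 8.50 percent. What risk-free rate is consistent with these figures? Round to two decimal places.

4.17%

E(R) = R_f + β(E(R_m) − R_f) = R_f(1 − β) + β·E(R_m)
7.85% = R_f × (1 − 0.85) + 0.85 × 8.50%
7.85% = R_f × 0.15 + 7.2250%
R_f = (7.85% − 7.2250%) / 0.15 = 4.17%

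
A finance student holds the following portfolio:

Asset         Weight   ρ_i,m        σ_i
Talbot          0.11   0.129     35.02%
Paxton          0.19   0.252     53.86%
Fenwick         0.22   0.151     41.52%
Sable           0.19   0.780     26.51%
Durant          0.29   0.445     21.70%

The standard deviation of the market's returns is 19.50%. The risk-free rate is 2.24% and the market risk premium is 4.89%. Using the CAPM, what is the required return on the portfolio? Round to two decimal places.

β_Talbot = 0.129 × 35.02% / 19.50% = 0.2317
β_Paxton = 0.252 × 53.86% / 19.50% = 0.6960
β_Fenwick = 0.151 × 41.52% / 19.50% = 0.3215
β_Sable = 0.780 × 26.51% / 19.50% = 1.0604
β_Durant = 0.445 × 21.70% / 19.50% = 0.4952
β_P = Σ w_i β_i = 0.11×0.2317 + 0.19×0.6960 + 0.22×0.3215 + 0.19×1.0604 + 0.29×0.4952 = 0.5735
E(R_P) = R_f + β_P × MRP = 2.24% + 0.5735 × 4.89% = 5.04%

5.04%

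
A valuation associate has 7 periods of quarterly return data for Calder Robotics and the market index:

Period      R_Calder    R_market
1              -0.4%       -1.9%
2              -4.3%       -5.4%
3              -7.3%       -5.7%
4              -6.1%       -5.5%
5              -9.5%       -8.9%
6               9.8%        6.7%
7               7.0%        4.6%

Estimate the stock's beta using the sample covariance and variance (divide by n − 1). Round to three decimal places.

Mean R_i = (-0.4 − 4.3 − 7.3 − 6.1 − 9.5 + 9.8 + 7.0) / 7 = -1.5429%
Mean R_m = (-1.9 − 5.4 − 5.7 − 5.5 − 8.9 + 6.7 + 4.6) / 7 = -2.3000%
Σ(R_i − R̄_i)(R_m − R̄_m) = 256.7100  ⇒  Cov = 256.7100 / 6 = 42.7850
Σ(R_m − R̄_m)² = 203.7400  ⇒  Var(R_m) = 203.7400 / 6 = 33.9567
β = Cov / Var(R_m) = 42.7850 / 33.9567 = 1.2600

1.260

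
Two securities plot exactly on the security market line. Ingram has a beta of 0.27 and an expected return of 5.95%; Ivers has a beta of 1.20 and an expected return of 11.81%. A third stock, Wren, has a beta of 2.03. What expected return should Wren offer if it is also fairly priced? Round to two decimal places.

17.04%

MRP (SML slope) = (11.81% − 5.95%) / (1.20 − 0.27) = 5.86% / 0.93 = 6.3011%
R_f (intercept) = 5.95% − 0.27 × 6.3011% = 4.2487%
E(R_Wren) = R_f + β × MRP = 4.2487% + 2.03 × 6.3011% = 17.04%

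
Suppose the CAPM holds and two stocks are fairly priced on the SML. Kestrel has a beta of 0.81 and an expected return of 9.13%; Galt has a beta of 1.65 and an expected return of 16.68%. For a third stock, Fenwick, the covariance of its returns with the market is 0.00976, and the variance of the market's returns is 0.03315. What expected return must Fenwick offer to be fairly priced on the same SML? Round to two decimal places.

MRP = (16.68% − 9.13%) / (1.65 − 0.81) = 8.9881%
R_f = 9.13% − 0.81 × 8.9881% = 1.8496%
β_Fenwick = Cov / Var(R_m) = 0.00976 / 0.03315 = 0.2944
E(R_Fenwick) = R_f + β × MRP = 1.8496% + 0.2944 × 8.9881% = 4.50%

4.50%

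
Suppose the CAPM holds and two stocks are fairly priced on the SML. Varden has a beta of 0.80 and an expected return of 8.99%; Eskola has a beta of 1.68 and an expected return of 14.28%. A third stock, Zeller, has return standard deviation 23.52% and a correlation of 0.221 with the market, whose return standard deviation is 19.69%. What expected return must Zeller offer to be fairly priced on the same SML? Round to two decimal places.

MRP = (14.28% − 8.99%) / (1.68 − 0.80) = 6.0114%
R_f = 8.99% − 0.80 × 6.0114% = 4.1809%
β_Zeller = ρ·σ_i/σ_m = 0.221 × 23.52 / 19.69 = 0.2640
E(R_Zeller) = R_f + β × MRP = 4.1809% + 0.2640 × 6.0114% = 5.77%

5.77%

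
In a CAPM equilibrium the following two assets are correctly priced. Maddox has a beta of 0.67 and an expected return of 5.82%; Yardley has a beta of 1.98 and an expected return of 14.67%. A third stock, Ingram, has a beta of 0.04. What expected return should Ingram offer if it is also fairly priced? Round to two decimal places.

1.56%

MRP (SML slope) = (14.67% − 5.82%) / (1.98 − 0.67) = 8.85% / 1.31 = 6.7557%
R_f (intercept) = 5.82% − 0.67 × 6.7557% = 1.2937%
E(R_Ingram) = R_f + β × MRP = 1.2937% + 0.04 × 6.7557% = 1.56%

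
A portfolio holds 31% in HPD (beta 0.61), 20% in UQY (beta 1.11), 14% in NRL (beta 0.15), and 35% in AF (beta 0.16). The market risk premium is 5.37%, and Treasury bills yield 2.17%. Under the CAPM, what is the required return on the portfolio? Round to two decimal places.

β_P = Σ w_i β_i = 0.31×0.61 + 0.20×1.11 + 0.14×0.15 + 0.35×0.16 = 0.4881
E(R_P) = R_f + β_P × MRP = 2.17% + 0.4881 × 5.37% = 4.79%

4.79%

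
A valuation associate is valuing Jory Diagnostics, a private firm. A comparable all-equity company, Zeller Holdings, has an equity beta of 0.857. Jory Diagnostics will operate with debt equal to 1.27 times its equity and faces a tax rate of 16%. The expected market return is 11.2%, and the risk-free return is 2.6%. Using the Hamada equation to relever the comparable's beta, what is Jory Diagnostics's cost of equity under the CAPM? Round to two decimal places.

17.83%

β_L = β_U × [1 + (1 − t)(D/E)] = 0.857 × [1 + (1 − 0.16) × 1.27]
    = 0.857 × [1 + 0.84 × 1.27] = 0.857 × 2.0668 = 1.7712
MRP = 11.2% − 2.6% = 8.60%
E(R) = R_f + β_L × MRP = 2.6% + 1.7712 × 8.6% = 17.83%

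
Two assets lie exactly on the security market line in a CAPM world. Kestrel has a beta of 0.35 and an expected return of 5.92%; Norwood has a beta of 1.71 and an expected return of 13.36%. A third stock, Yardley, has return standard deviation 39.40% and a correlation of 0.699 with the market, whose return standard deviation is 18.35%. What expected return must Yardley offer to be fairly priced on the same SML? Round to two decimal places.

MRP = (13.36% − 5.92%) / (1.71 − 0.35) = 5.4706%
R_f = 5.92% − 0.35 × 5.4706% = 4.0053%
β_Yardley = ρ·σ_i/σ_m = 0.699 × 39.40 / 18.35 = 1.5009
E(R_Yardley) = R_f + β × MRP = 4.0053% + 1.5009 × 5.4706% = 12.22%

12.22%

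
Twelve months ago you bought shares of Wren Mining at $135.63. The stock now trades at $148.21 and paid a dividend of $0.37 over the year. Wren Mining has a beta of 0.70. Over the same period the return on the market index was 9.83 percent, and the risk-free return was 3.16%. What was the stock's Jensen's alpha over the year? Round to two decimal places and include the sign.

Realised HPR = (P1 + D1 − P0) / P0 = (148.21 + 0.37 − 135.63) / 135.63 = 12.95 / 135.63 = 9.5480%
MRP = 9.83% − 3.16% = 6.67%
CAPM required = R_f + β·MRP = 3.16% + 0.70 × 6.67% = 7.8290%
α = realised − required = 9.5480% − 7.8290% = +1.72%

+1.72%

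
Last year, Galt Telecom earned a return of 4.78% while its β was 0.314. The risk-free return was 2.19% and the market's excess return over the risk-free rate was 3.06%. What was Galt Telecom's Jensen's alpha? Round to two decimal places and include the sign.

CAPM benchmark = R_f + β(R_m − R_f) = 2.19% + 0.314 × 3.06% = 3.15084%
α = actual − benchmark = 4.78% − 3.15084% = +1.63%

+1.63%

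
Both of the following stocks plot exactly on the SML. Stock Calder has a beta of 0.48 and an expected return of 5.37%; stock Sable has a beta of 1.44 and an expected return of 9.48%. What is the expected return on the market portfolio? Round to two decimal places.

Both satisfy E(R) = R_f + β·MRP, so the slope of the SML is
MRP = (9.48% − 5.37%) / (1.44 − 0.48) = 4.11% / 0.96 = 4.2813%
R_f = E(R_Calder) − β_Calder·MRP = 5.37% − 0.48 × 4.2813% = 3.3150%
E(R_m) = R_f + MRP = 3.3150% + 4.2813% = 7.60%

7.60%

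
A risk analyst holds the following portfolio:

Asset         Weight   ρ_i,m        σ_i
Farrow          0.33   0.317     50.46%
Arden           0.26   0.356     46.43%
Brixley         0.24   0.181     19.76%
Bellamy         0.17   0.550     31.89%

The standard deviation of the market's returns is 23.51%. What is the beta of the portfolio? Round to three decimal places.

β_Farrow = 0.317 × 50.46% / 23.51% = 0.6804
β_Arden = 0.356 × 46.43% / 23.51% = 0.7031
β_Brixley = 0.181 × 19.76% / 23.51% = 0.1521
β_Bellamy = 0.550 × 31.89% / 23.51% = 0.7460
β_P = Σ w_i β_i = 0.33×0.6804 + 0.26×0.7031 + 0.24×0.1521 + 0.17×0.7460 = 0.5707

0.571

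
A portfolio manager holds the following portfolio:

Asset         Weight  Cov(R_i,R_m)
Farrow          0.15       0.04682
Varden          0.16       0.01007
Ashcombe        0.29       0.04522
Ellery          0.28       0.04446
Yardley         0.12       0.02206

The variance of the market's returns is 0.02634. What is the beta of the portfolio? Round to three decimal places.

1.399

β_Farrow = 0.04682 / 0.02634 = 1.7775
β_Varden = 0.01007 / 0.02634 = 0.3823
β_Ashcombe = 0.04522 / 0.02634 = 1.7168
β_Ellery = 0.04446 / 0.02634 = 1.6879
β_Yardley = 0.02206 / 0.02634 = 0.8375
β_P = Σ w_i β_i = 0.15×1.7775 + 0.16×0.3823 + 0.29×1.7168 + 0.28×1.6879 + 0.12×0.8375 = 1.3988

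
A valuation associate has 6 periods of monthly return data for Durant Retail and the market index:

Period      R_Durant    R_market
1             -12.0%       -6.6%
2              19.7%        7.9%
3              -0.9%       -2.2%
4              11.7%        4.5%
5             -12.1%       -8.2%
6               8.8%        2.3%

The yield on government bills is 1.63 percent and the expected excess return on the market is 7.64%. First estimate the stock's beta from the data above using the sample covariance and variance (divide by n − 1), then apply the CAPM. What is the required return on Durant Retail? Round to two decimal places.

Mean R_i = (-12.0 + 19.7 − 0.9 + 11.7 − 12.1 + 8.8) / 6 = 2.5333%
Mean R_m = (-6.6 + 7.9 − 2.2 + 4.5 − 8.2 + 2.3) / 6 = -0.3833%
Σ(R_i − R̄_i)(R_m − R̄_m) = 414.7467  ⇒  Cov = 414.7467 / 5 = 82.9493
Σ(R_m − R̄_m)² = 202.7083  ⇒  Var(R_m) = 202.7083 / 5 = 40.5417
β = Cov / Var(R_m) = 82.9493 / 40.5417 = 2.0460
E(R) = R_f + β × MRP = 1.63% + 2.0460 × 7.64% = 17.26%

17.26%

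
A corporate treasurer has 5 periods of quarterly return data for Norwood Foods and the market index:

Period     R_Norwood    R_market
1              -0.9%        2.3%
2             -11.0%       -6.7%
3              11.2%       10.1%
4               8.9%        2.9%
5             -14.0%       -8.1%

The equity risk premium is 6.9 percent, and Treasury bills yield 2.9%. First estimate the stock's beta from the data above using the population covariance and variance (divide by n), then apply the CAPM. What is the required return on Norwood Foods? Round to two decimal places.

12.80%

Mean R_i = (-0.9 − 11.0 + 11.2 + 8.9 − 14.0) / 5 = -1.1600%
Mean R_m = (2.3 − 6.7 + 10.1 + 2.9 − 8.1) / 5 = 0.1000%
Σ(R_i − R̄_i)(R_m − R̄_m) = 324.5400  ⇒  Cov = 324.5400 / 5 = 64.9080
Σ(R_m − R̄_m)² = 226.1600  ⇒  Var(R_m) = 226.1600 / 5 = 45.2320
β = Cov / Var(R_m) = 64.9080 / 45.2320 = 1.4350
E(R) = R_f + β × MRP = 2.9% + 1.4350 × 6.9% = 12.80%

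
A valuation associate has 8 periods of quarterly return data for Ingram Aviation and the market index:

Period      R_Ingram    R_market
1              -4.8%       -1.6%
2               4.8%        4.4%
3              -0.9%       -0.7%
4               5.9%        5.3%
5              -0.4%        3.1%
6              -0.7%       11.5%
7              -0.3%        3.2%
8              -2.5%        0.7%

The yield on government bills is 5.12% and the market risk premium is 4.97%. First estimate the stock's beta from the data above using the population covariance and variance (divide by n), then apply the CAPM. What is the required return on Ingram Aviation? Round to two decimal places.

7.00%

Mean R_i = (-4.8 + 4.8 − 0.9 + 5.9 − 0.4 − 0.7 − 0.3 − 2.5) / 8 = 0.1375%
Mean R_m = (-1.6 + 4.4 − 0.7 + 5.3 + 3.1 + 11.5 + 3.2 + 0.7) / 8 = 3.2375%
Σ(R_i − R̄_i)(R_m − R̄_m) = 45.1388  ⇒  Cov = 45.1388 / 8 = 5.6424
Σ(R_m − R̄_m)² = 119.2388  ⇒  Var(R_m) = 119.2388 / 8 = 14.9049
β = Cov / Var(R_m) = 5.6424 / 14.9049 = 0.3786
E(R) = R_f + β × MRP = 5.12% + 0.3786 × 4.97% = 7.00%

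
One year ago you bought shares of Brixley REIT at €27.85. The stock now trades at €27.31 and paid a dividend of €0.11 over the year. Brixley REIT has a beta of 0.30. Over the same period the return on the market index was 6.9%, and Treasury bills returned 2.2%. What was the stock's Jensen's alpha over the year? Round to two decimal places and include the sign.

Realised HPR = (P1 + D1 − P0) / P0 = (27.31 + 0.11 − 27.85) / 27.85 = -0.43 / 27.85 = -1.5440%
MRP = 6.9% − 2.2% = 4.70%
CAPM required = R_f + β·MRP = 2.2% + 0.30 × 4.7% = 3.6100%
α = realised − required = -1.5440% − 3.6100% = -5.15%

-5.15%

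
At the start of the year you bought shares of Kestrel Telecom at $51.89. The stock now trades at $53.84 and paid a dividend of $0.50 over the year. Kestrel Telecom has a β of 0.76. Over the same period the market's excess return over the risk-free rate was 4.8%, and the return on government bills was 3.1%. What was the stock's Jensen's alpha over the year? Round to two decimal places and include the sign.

Realised HPR = (P1 + D1 − P0) / P0 = (53.84 + 0.50 − 51.89) / 51.89 = 2.45 / 51.89 = 4.7215%
CAPM required = R_f + β·MRP = 3.1% + 0.76 × 4.8% = 6.7480%
α = realised − required = 4.7215% − 6.7480% = -2.03%

-2.03%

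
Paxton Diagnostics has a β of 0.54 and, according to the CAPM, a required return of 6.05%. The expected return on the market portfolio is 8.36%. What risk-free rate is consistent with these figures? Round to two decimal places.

3.34%

E(R) = R_f + β(E(R_m) − R_f) = R_f(1 − β) + β·E(R_m)
6.05% = R_f × (1 − 0.54) + 0.54 × 8.36%
6.05% = R_f × 0.46 + 4.5144%
R_f = (6.05% − 4.5144%) / 0.46 = 3.34%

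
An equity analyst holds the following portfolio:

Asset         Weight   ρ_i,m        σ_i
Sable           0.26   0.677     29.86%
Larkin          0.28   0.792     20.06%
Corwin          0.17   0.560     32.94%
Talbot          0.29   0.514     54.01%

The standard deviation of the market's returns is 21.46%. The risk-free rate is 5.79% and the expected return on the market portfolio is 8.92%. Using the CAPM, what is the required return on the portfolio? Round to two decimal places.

8.84%

β_Sable = 0.677 × 29.86% / 21.46% = 0.9420
β_Larkin = 0.792 × 20.06% / 21.46% = 0.7403
β_Corwin = 0.560 × 32.94% / 21.46% = 0.8596
β_Talbot = 0.514 × 54.01% / 21.46% = 1.2936
β_P = Σ w_i β_i = 0.26×0.9420 + 0.28×0.7403 + 0.17×0.8596 + 0.29×1.2936 = 0.9735
MRP = 8.92% − 5.79% = 3.13%
E(R_P) = R_f + β_P × MRP = 5.79% + 0.9735 × 3.13% = 8.84%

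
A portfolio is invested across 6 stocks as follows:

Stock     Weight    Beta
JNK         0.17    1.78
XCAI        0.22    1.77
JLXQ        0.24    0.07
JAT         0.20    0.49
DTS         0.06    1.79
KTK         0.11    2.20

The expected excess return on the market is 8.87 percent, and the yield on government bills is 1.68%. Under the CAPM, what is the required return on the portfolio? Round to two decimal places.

11.94%

β_P = Σ w_i β_i = 0.17×1.78 + 0.22×1.77 + 0.24×0.07 + 0.20×0.49 + 0.06×1.79 + 0.11×2.20 = 1.1562
E(R_P) = R_f + β_P × MRP = 1.68% + 1.1562 × 8.87% = 11.94%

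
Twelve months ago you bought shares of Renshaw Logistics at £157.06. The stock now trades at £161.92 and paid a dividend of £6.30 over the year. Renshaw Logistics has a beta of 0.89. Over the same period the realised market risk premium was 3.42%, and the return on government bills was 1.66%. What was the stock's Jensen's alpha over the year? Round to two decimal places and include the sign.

Realised HPR = (P1 + D1 − P0) / P0 = (161.92 + 6.30 − 157.06) / 157.06 = 11.16 / 157.06 = 7.1056%
CAPM required = R_f + β·MRP = 1.66% + 0.89 × 3.42% = 4.7038%
α = realised − required = 7.1056% − 4.7038% = +2.40%

+2.40%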